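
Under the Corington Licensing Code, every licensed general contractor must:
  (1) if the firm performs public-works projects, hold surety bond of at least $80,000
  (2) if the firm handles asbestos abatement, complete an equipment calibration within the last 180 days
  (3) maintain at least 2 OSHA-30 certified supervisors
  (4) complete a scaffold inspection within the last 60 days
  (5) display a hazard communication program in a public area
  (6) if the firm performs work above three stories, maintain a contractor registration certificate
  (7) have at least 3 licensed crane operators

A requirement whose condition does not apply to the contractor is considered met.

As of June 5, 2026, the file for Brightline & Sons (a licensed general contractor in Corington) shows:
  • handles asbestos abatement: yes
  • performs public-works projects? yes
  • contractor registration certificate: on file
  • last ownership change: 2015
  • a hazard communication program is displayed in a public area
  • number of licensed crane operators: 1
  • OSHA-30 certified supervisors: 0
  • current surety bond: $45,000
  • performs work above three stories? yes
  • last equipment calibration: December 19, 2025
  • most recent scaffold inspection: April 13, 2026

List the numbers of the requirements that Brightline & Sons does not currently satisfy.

1, 3, 7

1. condition 'performs public-works projects' holds; surety bond $45,000 < $80,000 → not met
2. condition 'handles asbestos abatement' holds; equipment calibration 168 days ago vs limit 180 → met
3. OSHA-30 certified supervisors 0 < 2 → not met
4. scaffold inspection 53 days ago vs limit 60 → met
5. hazard communication program present → met
6. condition 'performs work above three stories' holds; contractor registration certificate present → met
7. licensed crane operators 1 < 3 → not met
Not met: 1, 3, 7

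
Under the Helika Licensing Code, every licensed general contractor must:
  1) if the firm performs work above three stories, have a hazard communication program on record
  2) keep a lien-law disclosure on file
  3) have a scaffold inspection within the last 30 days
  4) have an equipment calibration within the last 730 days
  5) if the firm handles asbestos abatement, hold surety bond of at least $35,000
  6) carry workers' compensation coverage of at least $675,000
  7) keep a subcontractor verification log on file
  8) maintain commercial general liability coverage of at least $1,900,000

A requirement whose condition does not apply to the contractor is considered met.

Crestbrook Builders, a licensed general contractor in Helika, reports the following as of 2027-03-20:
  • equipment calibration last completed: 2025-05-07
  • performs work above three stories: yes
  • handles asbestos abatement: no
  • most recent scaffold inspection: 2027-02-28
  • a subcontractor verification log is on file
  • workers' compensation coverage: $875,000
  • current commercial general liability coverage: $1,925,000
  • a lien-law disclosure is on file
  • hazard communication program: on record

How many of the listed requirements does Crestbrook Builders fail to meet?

1. condition 'performs work above three stories' holds; hazard communication program present → met
2. lien-law disclosure present → met
3. scaffold inspection 20 days ago vs limit 30 → met
4. equipment calibration 682 days ago vs limit 730 → met
5. condition 'handles asbestos abatement' does not hold → requirement n/a → met
6. workers' compensation coverage $875,000 ≥ $675,000 → met
7. subcontractor verification log present → met
8. commercial general liability coverage $1,925,000 ≥ $1,900,000 → met
Not met: 0 of 8

0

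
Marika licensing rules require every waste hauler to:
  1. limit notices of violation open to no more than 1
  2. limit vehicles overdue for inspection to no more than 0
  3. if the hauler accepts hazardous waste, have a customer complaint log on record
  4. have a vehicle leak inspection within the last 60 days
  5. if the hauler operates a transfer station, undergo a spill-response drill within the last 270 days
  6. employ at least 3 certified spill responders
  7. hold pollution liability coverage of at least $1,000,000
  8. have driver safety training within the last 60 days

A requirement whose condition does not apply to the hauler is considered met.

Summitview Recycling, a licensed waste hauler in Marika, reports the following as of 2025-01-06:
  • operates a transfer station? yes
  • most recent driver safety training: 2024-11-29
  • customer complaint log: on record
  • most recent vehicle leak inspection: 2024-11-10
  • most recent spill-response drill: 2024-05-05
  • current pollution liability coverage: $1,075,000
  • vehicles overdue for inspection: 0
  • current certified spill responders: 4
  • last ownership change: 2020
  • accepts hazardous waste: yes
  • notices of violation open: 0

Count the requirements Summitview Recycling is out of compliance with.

0

1. notices of violation open 0 ≤ 1 → met
2. vehicles overdue for inspection 0 ≤ 0 → met
3. condition 'accepts hazardous waste' holds; customer complaint log present → met
4. vehicle leak inspection 57 days ago vs limit 60 → met
5. condition 'operates a transfer station' holds; spill-response drill 246 days ago vs limit 270 → met
6. certified spill responders 4 ≥ 3 → met
7. pollution liability coverage $1,075,000 ≥ $1,000,000 → met
8. driver safety training 38 days ago vs limit 60 → met
Not met: 0 of 8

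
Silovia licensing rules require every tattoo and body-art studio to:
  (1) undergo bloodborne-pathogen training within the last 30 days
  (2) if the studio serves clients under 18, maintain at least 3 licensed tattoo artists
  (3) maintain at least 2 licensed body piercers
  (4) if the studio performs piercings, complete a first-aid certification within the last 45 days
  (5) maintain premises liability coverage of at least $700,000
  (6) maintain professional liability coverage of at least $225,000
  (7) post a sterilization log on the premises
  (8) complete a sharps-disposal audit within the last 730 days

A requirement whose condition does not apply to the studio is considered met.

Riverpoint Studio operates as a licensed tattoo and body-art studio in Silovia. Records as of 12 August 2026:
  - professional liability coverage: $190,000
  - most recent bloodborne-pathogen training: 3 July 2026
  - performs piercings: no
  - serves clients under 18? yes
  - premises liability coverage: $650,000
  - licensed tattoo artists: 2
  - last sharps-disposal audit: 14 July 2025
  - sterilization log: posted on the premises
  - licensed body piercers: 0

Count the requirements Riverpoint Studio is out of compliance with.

1. bloodborne-pathogen training 40 days ago vs limit 30 → not met
2. condition 'serves clients under 18' holds; licensed tattoo artists 2 < 3 → not met
3. licensed body piercers 0 < 2 → not met
4. condition 'performs piercings' does not hold → requirement n/a → met
5. premises liability coverage $650,000 < $700,000 → not met
6. professional liability coverage $190,000 < $225,000 → not met
7. sterilization log present → met
8. sharps-disposal audit 394 days ago vs limit 730 → met
Not met: 5 of 8

5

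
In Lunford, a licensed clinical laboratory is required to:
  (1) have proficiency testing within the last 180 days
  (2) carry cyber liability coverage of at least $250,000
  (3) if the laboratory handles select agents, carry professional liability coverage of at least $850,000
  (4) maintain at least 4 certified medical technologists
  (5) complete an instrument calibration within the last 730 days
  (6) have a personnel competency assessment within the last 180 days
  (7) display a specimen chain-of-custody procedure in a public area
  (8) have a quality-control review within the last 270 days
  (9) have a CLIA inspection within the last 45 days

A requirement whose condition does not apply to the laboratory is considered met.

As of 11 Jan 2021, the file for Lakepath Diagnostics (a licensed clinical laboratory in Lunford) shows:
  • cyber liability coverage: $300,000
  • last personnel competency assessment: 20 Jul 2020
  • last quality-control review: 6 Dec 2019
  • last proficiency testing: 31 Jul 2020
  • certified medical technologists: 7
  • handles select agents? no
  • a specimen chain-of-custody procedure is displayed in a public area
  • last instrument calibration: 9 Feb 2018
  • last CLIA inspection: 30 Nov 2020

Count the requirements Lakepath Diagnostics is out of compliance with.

1. proficiency testing 164 days ago vs limit 180 → met
2. cyber liability coverage $300,000 ≥ $250,000 → met
3. condition 'handles select agents' does not hold → requirement n/a → met
4. certified medical technologists 7 ≥ 4 → met
5. instrument calibration 1067 days ago vs limit 730 → not met
6. personnel competency assessment 175 days ago vs limit 180 → met
7. specimen chain-of-custody procedure present → met
8. quality-control review 402 days ago vs limit 270 → not met
9. CLIA inspection 42 days ago vs limit 45 → met
Not met: 2 of 9

2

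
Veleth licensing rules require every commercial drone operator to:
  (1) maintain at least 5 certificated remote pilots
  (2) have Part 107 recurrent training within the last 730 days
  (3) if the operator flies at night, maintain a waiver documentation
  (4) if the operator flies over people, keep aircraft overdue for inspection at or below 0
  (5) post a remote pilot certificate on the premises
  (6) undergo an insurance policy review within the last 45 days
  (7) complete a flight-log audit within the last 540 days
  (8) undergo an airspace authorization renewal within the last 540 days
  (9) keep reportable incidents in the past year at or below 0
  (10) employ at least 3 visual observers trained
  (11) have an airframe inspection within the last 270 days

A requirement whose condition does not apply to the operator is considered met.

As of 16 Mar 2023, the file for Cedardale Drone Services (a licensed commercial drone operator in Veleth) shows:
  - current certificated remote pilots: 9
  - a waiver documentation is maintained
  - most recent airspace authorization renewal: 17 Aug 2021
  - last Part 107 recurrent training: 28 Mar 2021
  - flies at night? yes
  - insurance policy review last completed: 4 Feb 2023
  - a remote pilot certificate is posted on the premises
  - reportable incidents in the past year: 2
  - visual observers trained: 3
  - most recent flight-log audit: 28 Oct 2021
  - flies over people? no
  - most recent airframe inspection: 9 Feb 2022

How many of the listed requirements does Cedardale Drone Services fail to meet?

1. certificated remote pilots 9 ≥ 5 → met
2. Part 107 recurrent training 718 days ago vs limit 730 → met
3. condition 'flies at night' holds; waiver documentation present → met
4. condition 'flies over people' does not hold → requirement n/a → met
5. remote pilot certificate present → met
6. insurance policy review 40 days ago vs limit 45 → met
7. flight-log audit 504 days ago vs limit 540 → met
8. airspace authorization renewal 576 days ago vs limit 540 → not met
9. reportable incidents in the past year 2 > 0 → not met
10. visual observers trained 3 ≥ 3 → met
11. airframe inspection 400 days ago vs limit 270 → not met
Not met: 3 of 11

3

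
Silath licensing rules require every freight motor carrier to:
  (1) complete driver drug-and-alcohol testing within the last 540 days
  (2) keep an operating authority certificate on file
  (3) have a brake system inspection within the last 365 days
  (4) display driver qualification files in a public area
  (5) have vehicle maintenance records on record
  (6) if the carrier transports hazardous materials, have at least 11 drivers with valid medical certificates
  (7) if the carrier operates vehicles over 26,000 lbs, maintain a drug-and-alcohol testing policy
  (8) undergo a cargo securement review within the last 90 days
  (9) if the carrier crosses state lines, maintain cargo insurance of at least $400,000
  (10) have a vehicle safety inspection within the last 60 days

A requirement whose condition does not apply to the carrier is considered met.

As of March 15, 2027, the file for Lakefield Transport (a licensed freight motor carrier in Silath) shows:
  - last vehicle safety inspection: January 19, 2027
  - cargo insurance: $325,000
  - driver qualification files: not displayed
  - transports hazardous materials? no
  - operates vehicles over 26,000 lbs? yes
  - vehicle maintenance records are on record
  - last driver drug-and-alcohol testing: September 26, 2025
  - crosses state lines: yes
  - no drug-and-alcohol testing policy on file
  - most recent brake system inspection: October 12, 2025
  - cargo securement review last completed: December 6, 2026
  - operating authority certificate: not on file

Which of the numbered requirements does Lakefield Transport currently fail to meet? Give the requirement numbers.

1. driver drug-and-alcohol testing 535 days ago vs limit 540 → met
2. operating authority certificate absent → not met
3. brake system inspection 519 days ago vs limit 365 → not met
4. driver qualification files absent → not met
5. vehicle maintenance records present → met
6. condition 'transports hazardous materials' does not hold → requirement n/a → met
7. condition 'operates vehicles over 26,000 lbs' holds; drug-and-alcohol testing policy absent → not met
8. cargo securement review 99 days ago vs limit 90 → not met
9. condition 'crosses state lines' holds; cargo insurance $325,000 < $400,000 → not met
10. vehicle safety inspection 55 days ago vs limit 60 → met
Not met: 2, 3, 4, 7, 8, 9

2, 3, 4, 7, 8, 9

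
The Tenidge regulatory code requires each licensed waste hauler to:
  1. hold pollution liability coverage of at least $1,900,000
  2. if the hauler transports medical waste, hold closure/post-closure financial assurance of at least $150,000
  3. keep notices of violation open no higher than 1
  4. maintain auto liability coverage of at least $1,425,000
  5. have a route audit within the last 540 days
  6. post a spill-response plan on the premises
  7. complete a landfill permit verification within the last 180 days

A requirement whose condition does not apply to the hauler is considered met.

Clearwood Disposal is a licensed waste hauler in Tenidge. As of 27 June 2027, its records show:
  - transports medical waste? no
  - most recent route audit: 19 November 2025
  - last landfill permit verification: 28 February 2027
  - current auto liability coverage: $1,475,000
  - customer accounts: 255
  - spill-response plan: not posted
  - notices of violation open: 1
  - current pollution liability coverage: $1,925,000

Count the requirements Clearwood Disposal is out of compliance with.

2

1. pollution liability coverage $1,925,000 ≥ $1,900,000 → met
2. condition 'transports medical waste' does not hold → requirement n/a → met
3. notices of violation open 1 ≤ 1 → met
4. auto liability coverage $1,475,000 ≥ $1,425,000 → met
5. route audit 585 days ago vs limit 540 → not met
6. spill-response plan absent → not met
7. landfill permit verification 119 days ago vs limit 180 → met
Not met: 2 of 7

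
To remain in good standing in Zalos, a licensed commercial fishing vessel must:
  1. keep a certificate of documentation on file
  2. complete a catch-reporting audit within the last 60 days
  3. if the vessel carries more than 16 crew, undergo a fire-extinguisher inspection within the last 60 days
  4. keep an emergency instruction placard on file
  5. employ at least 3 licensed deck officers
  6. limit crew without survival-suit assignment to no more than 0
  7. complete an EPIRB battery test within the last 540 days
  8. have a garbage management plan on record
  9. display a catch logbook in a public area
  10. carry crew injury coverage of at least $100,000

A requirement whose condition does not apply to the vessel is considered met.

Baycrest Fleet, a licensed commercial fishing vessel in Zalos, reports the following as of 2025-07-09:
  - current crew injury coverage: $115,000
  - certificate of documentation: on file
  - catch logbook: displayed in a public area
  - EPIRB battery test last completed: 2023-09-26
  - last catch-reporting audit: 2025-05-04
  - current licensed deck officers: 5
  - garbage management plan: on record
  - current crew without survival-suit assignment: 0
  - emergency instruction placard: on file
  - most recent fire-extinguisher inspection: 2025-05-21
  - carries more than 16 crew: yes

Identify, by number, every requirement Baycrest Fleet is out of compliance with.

1. certificate of documentation present → met
2. catch-reporting audit 66 days ago vs limit 60 → not met
3. condition 'carries more than 16 crew' holds; fire-extinguisher inspection 49 days ago vs limit 60 → met
4. emergency instruction placard present → met
5. licensed deck officers 5 ≥ 3 → met
6. crew without survival-suit assignment 0 ≤ 0 → met
7. EPIRB battery test 652 days ago vs limit 540 → not met
8. garbage management plan present → met
9. catch logbook present → met
10. crew injury coverage $115,000 ≥ $100,000 → met
Not met: 2, 7

2, 7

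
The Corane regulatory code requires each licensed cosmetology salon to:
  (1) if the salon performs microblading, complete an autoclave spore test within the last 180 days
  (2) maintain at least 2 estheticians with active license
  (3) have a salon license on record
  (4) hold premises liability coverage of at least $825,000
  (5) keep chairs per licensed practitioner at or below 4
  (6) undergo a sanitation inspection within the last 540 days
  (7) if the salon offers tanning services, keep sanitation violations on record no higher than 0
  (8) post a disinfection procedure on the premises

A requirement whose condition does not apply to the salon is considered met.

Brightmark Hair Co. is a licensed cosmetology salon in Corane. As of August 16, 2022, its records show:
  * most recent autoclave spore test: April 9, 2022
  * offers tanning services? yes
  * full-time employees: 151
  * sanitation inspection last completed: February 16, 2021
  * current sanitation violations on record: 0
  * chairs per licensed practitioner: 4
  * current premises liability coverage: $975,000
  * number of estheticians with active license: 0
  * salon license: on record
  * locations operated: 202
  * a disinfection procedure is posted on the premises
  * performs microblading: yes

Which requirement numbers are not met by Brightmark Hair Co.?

2, 6

1. condition 'performs microblading' holds; autoclave spore test 129 days ago vs limit 180 → met
2. estheticians with active license 0 < 2 → not met
3. salon license present → met
4. premises liability coverage $975,000 ≥ $825,000 → met
5. chairs per licensed practitioner 4 ≤ 4 → met
6. sanitation inspection 546 days ago vs limit 540 → not met
7. condition 'offers tanning services' holds; sanitation violations on record 0 ≤ 0 → met
8. disinfection procedure present → met
Not met: 2, 6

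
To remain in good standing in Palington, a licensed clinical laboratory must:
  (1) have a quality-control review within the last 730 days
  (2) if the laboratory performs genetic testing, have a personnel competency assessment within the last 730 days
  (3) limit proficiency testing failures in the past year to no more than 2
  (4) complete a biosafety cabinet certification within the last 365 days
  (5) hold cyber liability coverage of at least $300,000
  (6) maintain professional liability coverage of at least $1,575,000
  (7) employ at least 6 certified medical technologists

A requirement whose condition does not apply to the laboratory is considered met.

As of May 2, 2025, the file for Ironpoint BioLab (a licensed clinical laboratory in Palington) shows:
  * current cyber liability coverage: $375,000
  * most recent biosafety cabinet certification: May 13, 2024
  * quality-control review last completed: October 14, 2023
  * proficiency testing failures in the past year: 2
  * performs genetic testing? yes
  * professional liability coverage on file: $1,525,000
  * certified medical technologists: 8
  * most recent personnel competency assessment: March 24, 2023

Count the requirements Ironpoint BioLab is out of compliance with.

2

1. quality-control review 566 days ago vs limit 730 → met
2. condition 'performs genetic testing' holds; personnel competency assessment 770 days ago vs limit 730 → not met
3. proficiency testing failures in the past year 2 ≤ 2 → met
4. biosafety cabinet certification 354 days ago vs limit 365 → met
5. cyber liability coverage $375,000 ≥ $300,000 → met
6. professional liability coverage $1,525,000 < $1,575,000 → not met
7. certified medical technologists 8 ≥ 6 → met
Not met: 2 of 7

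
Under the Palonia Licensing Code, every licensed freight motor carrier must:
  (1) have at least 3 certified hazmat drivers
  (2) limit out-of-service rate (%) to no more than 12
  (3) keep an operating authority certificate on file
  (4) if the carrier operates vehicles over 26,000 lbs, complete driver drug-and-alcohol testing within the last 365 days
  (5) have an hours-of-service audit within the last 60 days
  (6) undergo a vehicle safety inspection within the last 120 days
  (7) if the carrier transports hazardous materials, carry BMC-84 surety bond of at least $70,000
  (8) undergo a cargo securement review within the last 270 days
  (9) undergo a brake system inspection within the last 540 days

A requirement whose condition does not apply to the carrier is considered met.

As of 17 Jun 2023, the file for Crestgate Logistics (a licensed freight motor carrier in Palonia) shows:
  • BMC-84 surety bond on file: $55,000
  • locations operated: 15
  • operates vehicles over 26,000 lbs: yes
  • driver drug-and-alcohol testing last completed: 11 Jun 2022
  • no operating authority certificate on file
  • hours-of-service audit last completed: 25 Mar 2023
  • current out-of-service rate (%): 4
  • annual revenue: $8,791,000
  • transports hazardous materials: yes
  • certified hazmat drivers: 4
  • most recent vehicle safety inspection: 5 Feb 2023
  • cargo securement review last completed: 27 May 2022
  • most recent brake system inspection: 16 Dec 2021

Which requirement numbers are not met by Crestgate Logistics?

1. certified hazmat drivers 4 ≥ 3 → met
2. out-of-service rate (%) 4 ≤ 12 → met
3. operating authority certificate absent → not met
4. condition 'operates vehicles over 26,000 lbs' holds; driver drug-and-alcohol testing 371 days ago vs limit 365 → not met
5. hours-of-service audit 84 days ago vs limit 60 → not met
6. vehicle safety inspection 132 days ago vs limit 120 → not met
7. condition 'transports hazardous materials' holds; BMC-84 surety bond $55,000 < $70,000 → not met
8. cargo securement review 386 days ago vs limit 270 → not met
9. brake system inspection 548 days ago vs limit 540 → not met
Not met: 3, 4, 5, 6, 7, 8, 9

3, 4, 5, 6, 7, 8, 9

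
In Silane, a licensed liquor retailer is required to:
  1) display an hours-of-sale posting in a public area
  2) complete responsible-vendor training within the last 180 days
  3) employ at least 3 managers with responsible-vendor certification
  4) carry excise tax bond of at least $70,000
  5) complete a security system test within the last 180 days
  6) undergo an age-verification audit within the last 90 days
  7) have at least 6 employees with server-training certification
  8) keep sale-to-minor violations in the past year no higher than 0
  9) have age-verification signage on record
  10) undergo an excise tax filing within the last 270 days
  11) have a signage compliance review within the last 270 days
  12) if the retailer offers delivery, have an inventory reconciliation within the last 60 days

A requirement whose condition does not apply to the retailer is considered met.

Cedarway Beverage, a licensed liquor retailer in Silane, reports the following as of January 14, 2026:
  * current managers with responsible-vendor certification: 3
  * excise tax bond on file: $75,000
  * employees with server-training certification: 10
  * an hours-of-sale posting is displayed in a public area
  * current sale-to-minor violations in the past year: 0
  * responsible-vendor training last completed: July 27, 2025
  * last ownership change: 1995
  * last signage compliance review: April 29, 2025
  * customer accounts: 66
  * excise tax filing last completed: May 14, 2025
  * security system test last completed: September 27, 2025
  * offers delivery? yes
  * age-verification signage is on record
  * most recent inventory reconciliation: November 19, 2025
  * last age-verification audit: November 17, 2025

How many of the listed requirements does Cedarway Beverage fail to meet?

0

1. hours-of-sale posting present → met
2. responsible-vendor training 171 days ago vs limit 180 → met
3. managers with responsible-vendor certification 3 ≥ 3 → met
4. excise tax bond $75,000 ≥ $70,000 → met
5. security system test 109 days ago vs limit 180 → met
6. age-verification audit 58 days ago vs limit 90 → met
7. employees with server-training certification 10 ≥ 6 → met
8. sale-to-minor violations in the past year 0 ≤ 0 → met
9. age-verification signage present → met
10. excise tax filing 245 days ago vs limit 270 → met
11. signage compliance review 260 days ago vs limit 270 → met
12. condition 'offers delivery' holds; inventory reconciliation 56 days ago vs limit 60 → met
Not met: 0 of 12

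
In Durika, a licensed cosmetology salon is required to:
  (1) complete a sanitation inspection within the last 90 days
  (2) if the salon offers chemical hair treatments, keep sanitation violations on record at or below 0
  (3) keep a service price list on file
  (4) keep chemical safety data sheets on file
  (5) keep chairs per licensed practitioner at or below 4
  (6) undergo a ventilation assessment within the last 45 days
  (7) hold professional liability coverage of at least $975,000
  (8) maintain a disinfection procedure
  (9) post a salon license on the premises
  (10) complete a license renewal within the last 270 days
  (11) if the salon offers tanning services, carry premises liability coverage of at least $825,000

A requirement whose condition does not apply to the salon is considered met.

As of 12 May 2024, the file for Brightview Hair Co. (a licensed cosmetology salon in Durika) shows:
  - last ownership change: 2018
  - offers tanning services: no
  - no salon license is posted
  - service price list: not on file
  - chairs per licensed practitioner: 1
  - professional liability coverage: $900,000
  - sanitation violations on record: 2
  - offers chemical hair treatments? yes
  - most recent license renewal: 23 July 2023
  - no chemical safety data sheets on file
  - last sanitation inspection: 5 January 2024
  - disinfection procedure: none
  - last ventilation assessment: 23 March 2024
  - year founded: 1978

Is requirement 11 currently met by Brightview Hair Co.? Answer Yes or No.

11. condition 'offers tanning services' does not hold → requirement n/a → met

Yes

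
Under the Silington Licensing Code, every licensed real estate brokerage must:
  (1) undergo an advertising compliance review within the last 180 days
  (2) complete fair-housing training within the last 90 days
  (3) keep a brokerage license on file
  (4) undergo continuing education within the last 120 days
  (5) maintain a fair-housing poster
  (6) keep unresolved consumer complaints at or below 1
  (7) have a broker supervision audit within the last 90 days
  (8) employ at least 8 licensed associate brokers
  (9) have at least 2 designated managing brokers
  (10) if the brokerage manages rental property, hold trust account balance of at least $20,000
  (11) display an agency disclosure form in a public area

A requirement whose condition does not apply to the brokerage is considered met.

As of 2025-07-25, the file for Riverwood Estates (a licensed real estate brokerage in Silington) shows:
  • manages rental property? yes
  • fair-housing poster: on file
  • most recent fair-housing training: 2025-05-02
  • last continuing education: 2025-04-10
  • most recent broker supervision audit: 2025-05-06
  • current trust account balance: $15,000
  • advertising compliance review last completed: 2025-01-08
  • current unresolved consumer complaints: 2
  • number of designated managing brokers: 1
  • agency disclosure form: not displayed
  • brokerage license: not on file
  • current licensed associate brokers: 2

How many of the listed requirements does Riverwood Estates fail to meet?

1. advertising compliance review 198 days ago vs limit 180 → not met
2. fair-housing training 84 days ago vs limit 90 → met
3. brokerage license absent → not met
4. continuing education 106 days ago vs limit 120 → met
5. fair-housing poster present → met
6. unresolved consumer complaints 2 > 1 → not met
7. broker supervision audit 80 days ago vs limit 90 → met
8. licensed associate brokers 2 < 8 → not met
9. designated managing brokers 1 < 2 → not met
10. condition 'manages rental property' holds; trust account balance $15,000 < $20,000 → not met
11. agency disclosure form absent → not met
Not met: 7 of 11

7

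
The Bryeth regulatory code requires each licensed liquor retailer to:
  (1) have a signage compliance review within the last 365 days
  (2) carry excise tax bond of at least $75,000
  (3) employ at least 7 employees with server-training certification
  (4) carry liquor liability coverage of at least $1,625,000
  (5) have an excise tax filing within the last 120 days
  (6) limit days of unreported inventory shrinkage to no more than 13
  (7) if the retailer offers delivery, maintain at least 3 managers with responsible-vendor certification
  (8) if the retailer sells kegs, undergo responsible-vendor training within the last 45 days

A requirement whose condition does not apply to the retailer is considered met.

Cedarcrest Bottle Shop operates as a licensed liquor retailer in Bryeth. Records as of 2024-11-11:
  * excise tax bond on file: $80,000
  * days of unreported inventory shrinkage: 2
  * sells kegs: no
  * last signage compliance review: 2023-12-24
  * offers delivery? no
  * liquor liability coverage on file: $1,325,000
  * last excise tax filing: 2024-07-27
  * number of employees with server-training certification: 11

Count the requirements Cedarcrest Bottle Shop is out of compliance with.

1

1. signage compliance review 323 days ago vs limit 365 → met
2. excise tax bond $80,000 ≥ $75,000 → met
3. employees with server-training certification 11 ≥ 7 → met
4. liquor liability coverage $1,325,000 < $1,625,000 → not met
5. excise tax filing 107 days ago vs limit 120 → met
6. days of unreported inventory shrinkage 2 ≤ 13 → met
7. condition 'offers delivery' does not hold → requirement n/a → met
8. condition 'sells kegs' does not hold → requirement n/a → met
Not met: 1 of 8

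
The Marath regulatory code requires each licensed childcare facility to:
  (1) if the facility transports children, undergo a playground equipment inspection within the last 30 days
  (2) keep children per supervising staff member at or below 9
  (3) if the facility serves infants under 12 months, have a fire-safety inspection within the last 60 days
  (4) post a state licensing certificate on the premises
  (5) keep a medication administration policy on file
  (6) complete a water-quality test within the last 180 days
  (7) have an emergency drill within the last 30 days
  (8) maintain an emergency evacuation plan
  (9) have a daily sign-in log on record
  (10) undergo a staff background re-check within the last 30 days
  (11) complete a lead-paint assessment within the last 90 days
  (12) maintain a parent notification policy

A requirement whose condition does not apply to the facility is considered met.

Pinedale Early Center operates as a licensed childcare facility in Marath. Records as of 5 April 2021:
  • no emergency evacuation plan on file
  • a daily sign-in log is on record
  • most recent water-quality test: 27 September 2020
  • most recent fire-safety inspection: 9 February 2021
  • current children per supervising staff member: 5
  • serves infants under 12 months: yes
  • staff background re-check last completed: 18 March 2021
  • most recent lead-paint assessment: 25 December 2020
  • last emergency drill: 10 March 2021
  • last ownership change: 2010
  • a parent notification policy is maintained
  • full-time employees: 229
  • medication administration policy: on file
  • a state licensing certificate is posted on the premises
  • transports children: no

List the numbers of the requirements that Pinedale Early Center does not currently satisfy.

1. condition 'transports children' does not hold → requirement n/a → met
2. children per supervising staff member 5 ≤ 9 → met
3. condition 'serves infants under 12 months' holds; fire-safety inspection 55 days ago vs limit 60 → met
4. state licensing certificate present → met
5. medication administration policy present → met
6. water-quality test 190 days ago vs limit 180 → not met
7. emergency drill 26 days ago vs limit 30 → met
8. emergency evacuation plan absent → not met
9. daily sign-in log present → met
10. staff background re-check 18 days ago vs limit 30 → met
11. lead-paint assessment 101 days ago vs limit 90 → not met
12. parent notification policy present → met
Not met: 6, 8, 11

6, 8, 11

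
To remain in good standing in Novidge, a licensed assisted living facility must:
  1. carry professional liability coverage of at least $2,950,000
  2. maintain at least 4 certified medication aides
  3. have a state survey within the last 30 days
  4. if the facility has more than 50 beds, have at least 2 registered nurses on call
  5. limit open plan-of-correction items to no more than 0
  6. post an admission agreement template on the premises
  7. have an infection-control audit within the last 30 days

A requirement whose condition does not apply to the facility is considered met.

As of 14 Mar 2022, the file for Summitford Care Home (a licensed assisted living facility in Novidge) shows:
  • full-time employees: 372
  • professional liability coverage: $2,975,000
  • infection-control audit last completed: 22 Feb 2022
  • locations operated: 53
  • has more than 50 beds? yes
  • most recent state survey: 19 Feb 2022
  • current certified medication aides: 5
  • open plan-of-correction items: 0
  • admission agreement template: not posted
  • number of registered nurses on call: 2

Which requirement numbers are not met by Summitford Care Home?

1. professional liability coverage $2,975,000 ≥ $2,950,000 → met
2. certified medication aides 5 ≥ 4 → met
3. state survey 23 days ago vs limit 30 → met
4. condition 'has more than 50 beds' holds; registered nurses on call 2 ≥ 2 → met
5. open plan-of-correction items 0 ≤ 0 → met
6. admission agreement template absent → not met
7. infection-control audit 20 days ago vs limit 30 → met
Not met: 6

6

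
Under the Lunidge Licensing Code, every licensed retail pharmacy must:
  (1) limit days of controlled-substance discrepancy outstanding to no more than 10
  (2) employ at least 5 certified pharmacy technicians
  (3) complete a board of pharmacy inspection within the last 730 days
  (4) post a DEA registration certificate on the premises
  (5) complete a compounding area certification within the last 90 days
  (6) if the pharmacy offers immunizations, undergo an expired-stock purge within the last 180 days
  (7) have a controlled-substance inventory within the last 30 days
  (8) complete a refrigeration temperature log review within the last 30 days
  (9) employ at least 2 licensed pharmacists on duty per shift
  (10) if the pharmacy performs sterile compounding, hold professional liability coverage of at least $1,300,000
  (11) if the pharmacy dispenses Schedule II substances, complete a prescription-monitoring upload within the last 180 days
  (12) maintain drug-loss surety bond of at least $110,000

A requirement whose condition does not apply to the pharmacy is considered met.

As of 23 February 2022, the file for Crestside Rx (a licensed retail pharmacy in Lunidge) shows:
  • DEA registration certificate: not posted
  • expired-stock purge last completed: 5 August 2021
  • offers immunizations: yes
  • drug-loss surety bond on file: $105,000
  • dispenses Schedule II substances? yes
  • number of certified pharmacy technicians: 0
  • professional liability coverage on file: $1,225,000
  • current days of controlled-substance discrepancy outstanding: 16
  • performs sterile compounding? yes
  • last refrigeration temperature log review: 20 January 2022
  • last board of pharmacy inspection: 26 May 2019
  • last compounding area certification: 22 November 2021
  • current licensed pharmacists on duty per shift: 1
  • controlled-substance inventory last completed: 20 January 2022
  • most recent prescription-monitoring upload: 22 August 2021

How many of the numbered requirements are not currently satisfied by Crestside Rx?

12

1. days of controlled-substance discrepancy outstanding 16 > 10 → not met
2. certified pharmacy technicians 0 < 5 → not met
3. board of pharmacy inspection 1004 days ago vs limit 730 → not met
4. DEA registration certificate absent → not met
5. compounding area certification 93 days ago vs limit 90 → not met
6. condition 'offers immunizations' holds; expired-stock purge 202 days ago vs limit 180 → not met
7. controlled-substance inventory 34 days ago vs limit 30 → not met
8. refrigeration temperature log review 34 days ago vs limit 30 → not met
9. licensed pharmacists on duty per shift 1 < 2 → not met
10. condition 'performs sterile compounding' holds; professional liability coverage $1,225,000 < $1,300,000 → not met
11. condition 'dispenses Schedule II substances' holds; prescription-monitoring upload 185 days ago vs limit 180 → not met
12. drug-loss surety bond $105,000 < $110,000 → not met
Not met: 12 of 12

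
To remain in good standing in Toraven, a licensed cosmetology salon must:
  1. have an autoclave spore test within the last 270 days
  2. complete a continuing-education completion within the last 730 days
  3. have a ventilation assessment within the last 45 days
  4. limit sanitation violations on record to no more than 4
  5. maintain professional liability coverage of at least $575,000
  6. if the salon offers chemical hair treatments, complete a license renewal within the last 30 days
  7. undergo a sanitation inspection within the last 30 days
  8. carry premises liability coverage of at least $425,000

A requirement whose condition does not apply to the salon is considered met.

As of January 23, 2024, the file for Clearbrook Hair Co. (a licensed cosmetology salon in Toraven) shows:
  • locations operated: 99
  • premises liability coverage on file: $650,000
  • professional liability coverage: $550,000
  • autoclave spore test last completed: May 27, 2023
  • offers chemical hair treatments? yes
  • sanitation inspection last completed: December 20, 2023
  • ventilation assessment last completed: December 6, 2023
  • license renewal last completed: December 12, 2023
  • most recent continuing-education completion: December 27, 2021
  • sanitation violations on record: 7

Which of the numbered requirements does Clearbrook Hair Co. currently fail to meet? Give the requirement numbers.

1. autoclave spore test 241 days ago vs limit 270 → met
2. continuing-education completion 757 days ago vs limit 730 → not met
3. ventilation assessment 48 days ago vs limit 45 → not met
4. sanitation violations on record 7 > 4 → not met
5. professional liability coverage $550,000 < $575,000 → not met
6. condition 'offers chemical hair treatments' holds; license renewal 42 days ago vs limit 30 → not met
7. sanitation inspection 34 days ago vs limit 30 → not met
8. premises liability coverage $650,000 ≥ $425,000 → met
Not met: 2, 3, 4, 5, 6, 7

2, 3, 4, 5, 6, 7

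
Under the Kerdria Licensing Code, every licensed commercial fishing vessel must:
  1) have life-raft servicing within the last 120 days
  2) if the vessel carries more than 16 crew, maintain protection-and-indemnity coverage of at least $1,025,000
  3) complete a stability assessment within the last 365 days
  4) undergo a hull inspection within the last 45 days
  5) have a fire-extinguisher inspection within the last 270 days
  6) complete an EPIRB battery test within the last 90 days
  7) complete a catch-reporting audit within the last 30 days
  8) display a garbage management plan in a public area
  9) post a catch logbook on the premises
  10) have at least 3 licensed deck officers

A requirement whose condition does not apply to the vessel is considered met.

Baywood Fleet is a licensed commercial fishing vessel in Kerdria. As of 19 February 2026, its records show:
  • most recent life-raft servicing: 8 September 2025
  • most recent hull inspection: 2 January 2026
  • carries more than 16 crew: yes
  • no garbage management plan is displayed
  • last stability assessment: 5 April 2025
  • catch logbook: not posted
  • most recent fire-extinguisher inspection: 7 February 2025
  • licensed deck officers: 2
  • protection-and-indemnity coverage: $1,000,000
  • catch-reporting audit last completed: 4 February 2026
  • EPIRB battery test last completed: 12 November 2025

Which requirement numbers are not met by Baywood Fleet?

1, 2, 4, 5, 6, 8, 9, 10

1. life-raft servicing 164 days ago vs limit 120 → not met
2. condition 'carries more than 16 crew' holds; protection-and-indemnity coverage $1,000,000 < $1,025,000 → not met
3. stability assessment 320 days ago vs limit 365 → met
4. hull inspection 48 days ago vs limit 45 → not met
5. fire-extinguisher inspection 377 days ago vs limit 270 → not met
6. EPIRB battery test 99 days ago vs limit 90 → not met
7. catch-reporting audit 15 days ago vs limit 30 → met
8. garbage management plan absent → not met
9. catch logbook absent → not met
10. licensed deck officers 2 < 3 → not met
Not met: 1, 2, 4, 5, 6, 8, 9, 10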